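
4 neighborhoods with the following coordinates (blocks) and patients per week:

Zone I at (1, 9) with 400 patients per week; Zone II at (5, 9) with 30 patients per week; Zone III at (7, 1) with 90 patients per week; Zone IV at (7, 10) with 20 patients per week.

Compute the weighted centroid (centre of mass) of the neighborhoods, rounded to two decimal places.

(2.44, 7.70)

The minimiser of Σwᵢ‖p−pᵢ‖² is the weighted centroid p* = (Σwᵢpᵢ)/(Σwᵢ).
Σwᵢ = 540.
Σwᵢxᵢ = 400·1 + 30·5 + 90·7 + 20·7 = 1320.
Σwᵢyᵢ = 400·9 + 30·9 + 90·1 + 20·10 = 4160.
x* = 1320/540 = 2.44, y* = 4160/540 = 7.70.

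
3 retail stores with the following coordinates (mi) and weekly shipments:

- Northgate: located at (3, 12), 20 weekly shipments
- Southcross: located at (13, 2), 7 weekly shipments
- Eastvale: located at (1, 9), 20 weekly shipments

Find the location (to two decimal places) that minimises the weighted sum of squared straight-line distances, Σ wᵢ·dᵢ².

(3.64, 9.23)

The minimiser of Σwᵢ‖p−pᵢ‖² is the weighted centroid p* = (Σwᵢpᵢ)/(Σwᵢ).
Σwᵢ = 47.
Σwᵢxᵢ = 20·3 + 7·13 + 20·1 = 171.
Σwᵢyᵢ = 20·12 + 7·2 + 20·9 = 434.
x* = 171/47 = 3.64, y* = 434/47 = 9.23.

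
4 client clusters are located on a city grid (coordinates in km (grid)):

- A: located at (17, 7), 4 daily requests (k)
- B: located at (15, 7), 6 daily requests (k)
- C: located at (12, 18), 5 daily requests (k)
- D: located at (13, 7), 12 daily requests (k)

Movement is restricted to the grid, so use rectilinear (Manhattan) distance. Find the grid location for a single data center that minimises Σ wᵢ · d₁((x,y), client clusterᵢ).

Manhattan distance separates: Σwᵢ(|x−xᵢ|+|y−yᵢ|) = Σwᵢ|x−xᵢ| + Σwᵢ|y−yᵢ|, so x and y are optimised independently as 1-D weighted medians.
Total weight W = 27; half = 13.5.
x-coordinate, sorted with cumulative weight:
  x=12 (C, w=5) cum 5
  x=13 (D, w=12) cum 17  ← median
  x=15 (B, w=6) cum 23
  x=17 (A, w=4) cum 27
⇒ x* = 13
y-coordinate, sorted with cumulative weight:
  y=7 (A, w=4) cum 4
  y=7 (B, w=6) cum 10
  y=7 (D, w=12) cum 22  ← median
  y=18 (C, w=5) cum 27
⇒ y* = 7

(13, 7)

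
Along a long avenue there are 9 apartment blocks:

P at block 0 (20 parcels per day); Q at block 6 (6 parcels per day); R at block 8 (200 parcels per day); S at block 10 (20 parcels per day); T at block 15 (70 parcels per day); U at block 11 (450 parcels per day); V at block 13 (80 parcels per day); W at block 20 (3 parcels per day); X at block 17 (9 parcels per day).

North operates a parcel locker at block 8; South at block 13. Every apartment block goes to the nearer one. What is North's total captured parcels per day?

246

The indifferent point is the midpoint (8+13)/2 = 10.5; apartment blocks left of it (closer to North at 8) go to North, those right go to South.
  P at 0 (w=20) → North
  Q at 6 (w=6) → North
  R at 8 (w=200) → North
  S at 10 (w=20) → North
  U at 11 (w=450) → South
  V at 13 (w=80) → South
  T at 15 (w=70) → South
  X at 17 (w=9) → South
  W at 20 (w=3) → South
North captures 246; South captures 612.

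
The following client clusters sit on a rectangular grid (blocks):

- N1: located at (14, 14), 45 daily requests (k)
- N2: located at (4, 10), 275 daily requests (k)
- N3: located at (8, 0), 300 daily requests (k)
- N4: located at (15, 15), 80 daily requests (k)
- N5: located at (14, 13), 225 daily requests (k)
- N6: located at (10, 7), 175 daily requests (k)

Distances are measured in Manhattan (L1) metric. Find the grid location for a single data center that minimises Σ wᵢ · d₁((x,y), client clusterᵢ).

Manhattan distance separates: Σwᵢ(|x−xᵢ|+|y−yᵢ|) = Σwᵢ|x−xᵢ| + Σwᵢ|y−yᵢ|, so x and y are optimised independently as 1-D weighted medians.
Total weight W = 1100; half = 550.
x-coordinate, sorted with cumulative weight:
  x=4 (N2, w=275) cum 275
  x=8 (N3, w=300) cum 575  ← median
  x=10 (N6, w=175) cum 750
  x=14 (N1, w=45) cum 795
  x=14 (N5, w=225) cum 1020
  x=15 (N4, w=80) cum 1100
⇒ x* = 8
y-coordinate, sorted with cumulative weight:
  y=0 (N3, w=300) cum 300
  y=7 (N6, w=175) cum 475
  y=10 (N2, w=275) cum 750  ← median
  y=13 (N5, w=225) cum 975
  y=14 (N1, w=45) cum 1020
  y=15 (N4, w=80) cum 1100
⇒ y* = 10

(8, 10)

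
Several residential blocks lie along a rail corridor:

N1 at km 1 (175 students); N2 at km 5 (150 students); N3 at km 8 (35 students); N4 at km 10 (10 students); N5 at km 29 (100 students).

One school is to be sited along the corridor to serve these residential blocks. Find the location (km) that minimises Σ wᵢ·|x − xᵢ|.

For a sum of weighted absolute distances on a line, the optimum is the weighted median (not the mean). Total weight W = 470; half-weight = 235.
Sort by position and accumulate weight:
  km 1 (N1, w=175) → cum 175
  km 5 (N2, w=150) → cum 325  ≥ 235 → median here
  km 8 (N3, w=35) → cum 360
  km 10 (N4, w=10) → cum 370
  km 29 (N5, w=100) → cum 470
Optimal location: km 5.

x = 5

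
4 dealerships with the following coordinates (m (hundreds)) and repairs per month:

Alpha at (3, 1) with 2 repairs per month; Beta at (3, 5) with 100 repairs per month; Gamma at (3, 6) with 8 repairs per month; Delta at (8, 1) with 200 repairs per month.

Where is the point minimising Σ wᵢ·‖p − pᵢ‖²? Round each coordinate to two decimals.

The minimiser of Σwᵢ‖p−pᵢ‖² is the weighted centroid p* = (Σwᵢpᵢ)/(Σwᵢ).
Σwᵢ = 310.
Σwᵢxᵢ = 2·3 + 100·3 + 8·3 + 200·8 = 1930.
Σwᵢyᵢ = 2·1 + 100·5 + 8·6 + 200·1 = 750.
x* = 1930/310 = 6.23, y* = 750/310 = 2.42.

(6.23, 2.42)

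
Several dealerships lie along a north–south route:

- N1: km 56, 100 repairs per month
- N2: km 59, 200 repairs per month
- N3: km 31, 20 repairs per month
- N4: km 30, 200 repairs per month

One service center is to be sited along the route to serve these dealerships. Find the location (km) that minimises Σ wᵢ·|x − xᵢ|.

x = 56

For a sum of weighted absolute distances on a line, the optimum is the weighted median (not the mean). Total weight W = 520; half-weight = 260.
Sort by position and accumulate weight:
  km 30 (N4, w=200) → cum 200
  km 31 (N3, w=20) → cum 220
  km 56 (N1, w=100) → cum 320  ≥ 260 → median here
  km 59 (N2, w=200) → cum 520
Optimal location: km 56.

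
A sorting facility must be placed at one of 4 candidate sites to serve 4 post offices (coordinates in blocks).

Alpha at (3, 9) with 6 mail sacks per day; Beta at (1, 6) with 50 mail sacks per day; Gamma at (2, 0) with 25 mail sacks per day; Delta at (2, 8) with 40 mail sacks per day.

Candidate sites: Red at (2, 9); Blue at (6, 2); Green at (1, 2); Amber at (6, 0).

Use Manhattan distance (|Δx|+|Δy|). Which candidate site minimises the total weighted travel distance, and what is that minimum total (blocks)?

Total weighted distance at each candidate:
  Red (2, 9): total = 471
  Blue (6, 2): total = 1060
  Green (1, 2): total = 609
  Amber (6, 0): total = 1202
Minimum is at Red with total 471 blocks.

Red, total 471 blocks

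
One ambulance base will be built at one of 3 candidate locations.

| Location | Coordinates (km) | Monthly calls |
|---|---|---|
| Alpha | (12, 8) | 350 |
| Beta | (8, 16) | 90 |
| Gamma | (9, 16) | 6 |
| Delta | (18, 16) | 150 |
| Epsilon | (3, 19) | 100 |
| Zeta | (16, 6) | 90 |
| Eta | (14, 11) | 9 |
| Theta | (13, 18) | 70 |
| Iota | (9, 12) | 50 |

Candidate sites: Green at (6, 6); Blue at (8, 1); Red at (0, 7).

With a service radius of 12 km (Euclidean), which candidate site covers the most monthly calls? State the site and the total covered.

Green, covering 595

Coverage radius r = 12 km; a point is covered iff (Δx)²+(Δy)² ≤ 12² = 144.
  Green (6, 6): covers {Alpha, Beta, Gamma, Zeta, Eta, Iota} → 595
  Blue (8, 1): covers {Alpha, Zeta, Eta, Iota} → 499
  Red (0, 7): covers {Iota} → 50
Maximum coverage at Green: 595 monthly calls.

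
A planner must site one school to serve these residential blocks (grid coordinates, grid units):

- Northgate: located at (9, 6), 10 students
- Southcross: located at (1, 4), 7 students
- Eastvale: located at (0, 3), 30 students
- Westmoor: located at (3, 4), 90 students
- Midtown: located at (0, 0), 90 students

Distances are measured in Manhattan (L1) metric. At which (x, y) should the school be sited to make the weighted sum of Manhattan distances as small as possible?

(0, 3)

Manhattan distance separates: Σwᵢ(|x−xᵢ|+|y−yᵢ|) = Σwᵢ|x−xᵢ| + Σwᵢ|y−yᵢ|, so x and y are optimised independently as 1-D weighted medians.
Total weight W = 227; half = 113.5.
x-coordinate, sorted with cumulative weight:
  x=0 (Eastvale, w=30) cum 30
  x=0 (Midtown, w=90) cum 120  ← median
  x=1 (Southcross, w=7) cum 127
  x=3 (Westmoor, w=90) cum 217
  x=9 (Northgate, w=10) cum 227
⇒ x* = 0
y-coordinate, sorted with cumulative weight:
  y=0 (Midtown, w=90) cum 90
  y=3 (Eastvale, w=30) cum 120  ← median
  y=4 (Southcross, w=7) cum 127
  y=4 (Westmoor, w=90) cum 217
  y=6 (Northgate, w=10) cum 227
⇒ y* = 3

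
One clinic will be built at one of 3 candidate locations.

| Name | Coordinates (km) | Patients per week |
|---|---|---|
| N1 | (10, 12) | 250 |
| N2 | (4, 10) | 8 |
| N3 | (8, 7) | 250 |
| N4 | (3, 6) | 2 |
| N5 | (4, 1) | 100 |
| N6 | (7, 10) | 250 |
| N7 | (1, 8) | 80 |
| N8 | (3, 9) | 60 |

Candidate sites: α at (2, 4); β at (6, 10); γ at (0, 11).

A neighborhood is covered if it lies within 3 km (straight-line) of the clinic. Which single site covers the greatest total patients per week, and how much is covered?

β, covering 258

Coverage radius r = 3 km; a point is covered iff (Δx)²+(Δy)² ≤ 3² = 9.
  α (2, 4): covers {N4} → 2
  β (6, 10): covers {N2, N6} → 258
  γ (0, 11): covers {none} → 0
Maximum coverage at β: 258 patients per week.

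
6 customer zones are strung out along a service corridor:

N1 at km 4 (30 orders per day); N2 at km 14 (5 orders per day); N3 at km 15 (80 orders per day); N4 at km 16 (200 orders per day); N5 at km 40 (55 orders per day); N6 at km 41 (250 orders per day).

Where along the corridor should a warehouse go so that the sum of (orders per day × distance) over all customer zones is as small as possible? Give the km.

For a sum of weighted absolute distances on a line, the optimum is the weighted median (not the mean). Total weight W = 620; half-weight = 310.
Sort by position and accumulate weight:
  km 4 (N1, w=30) → cum 30
  km 14 (N2, w=5) → cum 35
  km 15 (N3, w=80) → cum 115
  km 16 (N4, w=200) → cum 315  ≥ 310 → median here
  km 40 (N5, w=55) → cum 370
  km 41 (N6, w=250) → cum 620
Optimal location: km 16.

x = 16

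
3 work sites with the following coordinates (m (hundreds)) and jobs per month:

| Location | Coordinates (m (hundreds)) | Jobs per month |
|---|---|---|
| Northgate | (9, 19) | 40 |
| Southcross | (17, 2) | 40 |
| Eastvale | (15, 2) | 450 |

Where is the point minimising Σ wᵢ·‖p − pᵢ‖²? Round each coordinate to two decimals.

The minimiser of Σwᵢ‖p−pᵢ‖² is the weighted centroid p* = (Σwᵢpᵢ)/(Σwᵢ).
Σwᵢ = 530.
Σwᵢxᵢ = 40·9 + 40·17 + 450·15 = 7790.
Σwᵢyᵢ = 40·19 + 40·2 + 450·2 = 1740.
x* = 7790/530 = 14.70, y* = 1740/530 = 3.28.

(14.70, 3.28)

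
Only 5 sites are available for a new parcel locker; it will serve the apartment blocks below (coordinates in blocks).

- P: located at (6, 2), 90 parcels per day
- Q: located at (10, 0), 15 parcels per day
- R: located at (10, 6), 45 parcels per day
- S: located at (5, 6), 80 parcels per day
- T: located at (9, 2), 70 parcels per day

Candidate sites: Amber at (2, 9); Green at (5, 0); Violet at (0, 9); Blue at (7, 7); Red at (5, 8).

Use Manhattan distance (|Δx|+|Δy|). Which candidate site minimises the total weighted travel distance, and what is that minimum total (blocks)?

Blue, total 1600 blocks

Total weighted distance at each candidate:
  Amber (2, 9): total = 3200
  Green (5, 0): total = 1740
  Violet (0, 9): total = 3800
  Blue (7, 7): total = 1600
  Red (5, 8): total = 2000
Minimum is at Blue with total 1600 blocks.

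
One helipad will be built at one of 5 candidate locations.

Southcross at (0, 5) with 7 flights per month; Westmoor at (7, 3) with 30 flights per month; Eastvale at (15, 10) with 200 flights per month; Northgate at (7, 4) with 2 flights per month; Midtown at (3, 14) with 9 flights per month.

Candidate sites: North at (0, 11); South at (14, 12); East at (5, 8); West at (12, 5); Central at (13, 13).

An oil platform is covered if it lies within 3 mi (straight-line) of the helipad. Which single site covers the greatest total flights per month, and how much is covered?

Coverage radius r = 3 mi; a point is covered iff (Δx)²+(Δy)² ≤ 3² = 9.
  North (0, 11): covers {none} → 0
  South (14, 12): covers {Eastvale} → 200
  East (5, 8): covers {none} → 0
  West (12, 5): covers {none} → 0
  Central (13, 13): covers {none} → 0
Maximum coverage at South: 200 flights per month.

South, covering 200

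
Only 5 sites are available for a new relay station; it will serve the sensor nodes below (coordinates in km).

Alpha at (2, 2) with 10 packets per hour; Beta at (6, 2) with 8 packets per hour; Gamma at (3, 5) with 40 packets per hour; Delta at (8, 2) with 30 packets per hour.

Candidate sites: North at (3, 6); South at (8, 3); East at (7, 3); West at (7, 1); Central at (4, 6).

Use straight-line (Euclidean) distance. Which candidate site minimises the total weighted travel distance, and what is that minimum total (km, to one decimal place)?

Total weighted distance at each candidate:
  North (3, 6): total = 313.3
  South (8, 3): total = 324.1
  East (7, 3): total = 283.6
  West (7, 1): total = 331.0
  Central (4, 6): total = 306.8
Minimum is at East with total 283.6 km.

East, total 283.6 km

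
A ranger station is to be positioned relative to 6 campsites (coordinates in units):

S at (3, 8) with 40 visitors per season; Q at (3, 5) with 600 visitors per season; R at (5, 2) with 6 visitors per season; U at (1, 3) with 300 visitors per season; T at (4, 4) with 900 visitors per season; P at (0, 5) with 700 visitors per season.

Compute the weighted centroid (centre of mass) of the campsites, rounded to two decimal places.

(2.30, 4.45)

The minimiser of Σwᵢ‖p−pᵢ‖² is the weighted centroid p* = (Σwᵢpᵢ)/(Σwᵢ).
Σwᵢ = 2546.
Σwᵢxᵢ = 40·3 + 600·3 + 6·5 + 300·1 + 900·4 + 700·0 = 5850.
Σwᵢyᵢ = 40·8 + 600·5 + 6·2 + 300·3 + 900·4 + 700·5 = 11332.
x* = 5850/2546 = 2.30, y* = 11332/2546 = 4.45.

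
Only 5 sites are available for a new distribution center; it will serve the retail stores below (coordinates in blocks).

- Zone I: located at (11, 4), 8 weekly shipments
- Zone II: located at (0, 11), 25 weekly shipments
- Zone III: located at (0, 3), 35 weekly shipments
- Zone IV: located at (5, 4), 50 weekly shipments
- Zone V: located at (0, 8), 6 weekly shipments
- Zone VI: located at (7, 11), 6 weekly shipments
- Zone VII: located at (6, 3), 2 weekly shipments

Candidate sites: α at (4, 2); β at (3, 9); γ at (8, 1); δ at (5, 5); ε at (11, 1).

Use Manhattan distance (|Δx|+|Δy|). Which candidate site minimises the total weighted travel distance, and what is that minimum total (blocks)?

Total weighted distance at each candidate:
  α (4, 2): total = 860
  β (3, 9): total = 972
  γ (8, 1): total = 1312
  δ (5, 5): total = 728
  ε (11, 1): total = 1660
Minimum is at δ with total 728 blocks.

δ, total 728 blocks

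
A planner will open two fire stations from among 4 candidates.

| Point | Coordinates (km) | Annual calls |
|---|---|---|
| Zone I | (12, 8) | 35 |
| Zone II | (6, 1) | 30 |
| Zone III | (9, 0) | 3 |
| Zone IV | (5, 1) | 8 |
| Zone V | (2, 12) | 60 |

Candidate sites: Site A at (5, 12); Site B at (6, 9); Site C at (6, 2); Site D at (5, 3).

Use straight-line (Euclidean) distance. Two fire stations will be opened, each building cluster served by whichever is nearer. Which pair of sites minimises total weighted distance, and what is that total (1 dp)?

Evaluate every pair (each demand assigned to the nearer of the two):
  {Site A, Site C}: total = 514.3
  {Site A, Site D}: total = 560.3
  {Site B, Site C}: total = 565.0
  {Site B, Site D}: total = 611.0
  {Site A, Site B}: total = 725.9
  {Site C, Site D}: total = 918.3
Best pair: {Site A, Site C} with total 514.3.

{Site A, Site C}, total 514.3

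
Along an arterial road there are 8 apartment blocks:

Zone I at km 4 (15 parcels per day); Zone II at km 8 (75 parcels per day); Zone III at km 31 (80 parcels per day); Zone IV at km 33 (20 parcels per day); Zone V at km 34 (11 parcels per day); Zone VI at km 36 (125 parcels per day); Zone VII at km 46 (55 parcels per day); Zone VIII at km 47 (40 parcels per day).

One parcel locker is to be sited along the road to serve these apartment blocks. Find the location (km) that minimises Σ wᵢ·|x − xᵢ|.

x = 36

For a sum of weighted absolute distances on a line, the optimum is the weighted median (not the mean). Total weight W = 421; half-weight = 210.5.
Sort by position and accumulate weight:
  km 4 (Zone I, w=15) → cum 15
  km 8 (Zone II, w=75) → cum 90
  km 31 (Zone III, w=80) → cum 170
  km 33 (Zone IV, w=20) → cum 190
  km 34 (Zone V, w=11) → cum 201
  km 36 (Zone VI, w=125) → cum 326  ≥ 210.5 → median here
  km 46 (Zone VII, w=55) → cum 381
  km 47 (Zone VIII, w=40) → cum 421
Optimal location: km 36.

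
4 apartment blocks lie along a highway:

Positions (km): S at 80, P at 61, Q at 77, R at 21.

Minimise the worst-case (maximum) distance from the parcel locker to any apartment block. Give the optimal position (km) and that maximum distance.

location 50.5, max distance 29.5

The 1-center on a line is the midpoint of the two extreme points: leftmost at 21, rightmost at 80.
Optimal location = (21 + 80)/2 = 50.5; maximum distance = (80 − 21)/2 = 29.5.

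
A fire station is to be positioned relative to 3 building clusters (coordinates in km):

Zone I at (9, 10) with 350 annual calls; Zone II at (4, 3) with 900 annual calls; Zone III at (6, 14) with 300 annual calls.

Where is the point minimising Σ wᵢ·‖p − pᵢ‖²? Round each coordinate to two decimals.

The minimiser of Σwᵢ‖p−pᵢ‖² is the weighted centroid p* = (Σwᵢpᵢ)/(Σwᵢ).
Σwᵢ = 1550.
Σwᵢxᵢ = 350·9 + 900·4 + 300·6 = 8550.
Σwᵢyᵢ = 350·10 + 900·3 + 300·14 = 10400.
x* = 8550/1550 = 5.52, y* = 10400/1550 = 6.71.

(5.52, 6.71)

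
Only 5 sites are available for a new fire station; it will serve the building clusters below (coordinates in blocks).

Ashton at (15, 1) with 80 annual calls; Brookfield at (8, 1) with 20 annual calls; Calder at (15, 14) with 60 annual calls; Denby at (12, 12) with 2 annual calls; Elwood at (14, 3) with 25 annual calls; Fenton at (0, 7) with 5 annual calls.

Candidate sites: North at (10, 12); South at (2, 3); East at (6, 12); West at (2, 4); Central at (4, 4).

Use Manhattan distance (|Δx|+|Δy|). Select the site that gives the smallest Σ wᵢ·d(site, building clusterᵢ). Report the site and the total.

North, total 2364 blocks

Total weighted distance at each candidate:
  North (10, 12): total = 2364
  South (2, 3): total = 3168
  East (6, 12): total = 3012
  West (2, 4): total = 3226
  Central (4, 4): total = 2862
Minimum is at North with total 2364 blocks.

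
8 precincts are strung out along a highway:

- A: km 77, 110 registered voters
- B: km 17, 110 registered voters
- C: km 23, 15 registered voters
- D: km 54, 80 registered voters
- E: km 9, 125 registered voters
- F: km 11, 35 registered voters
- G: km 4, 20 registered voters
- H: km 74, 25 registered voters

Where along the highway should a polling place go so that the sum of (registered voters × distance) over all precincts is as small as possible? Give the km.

For a sum of weighted absolute distances on a line, the optimum is the weighted median (not the mean). Total weight W = 520; half-weight = 260.
Sort by position and accumulate weight:
  km 4 (G, w=20) → cum 20
  km 9 (E, w=125) → cum 145
  km 11 (F, w=35) → cum 180
  km 17 (B, w=110) → cum 290  ≥ 260 → median here
  km 23 (C, w=15) → cum 305
  km 54 (D, w=80) → cum 385
  km 74 (H, w=25) → cum 410
  km 77 (A, w=110) → cum 520
Optimal location: km 17.

x = 17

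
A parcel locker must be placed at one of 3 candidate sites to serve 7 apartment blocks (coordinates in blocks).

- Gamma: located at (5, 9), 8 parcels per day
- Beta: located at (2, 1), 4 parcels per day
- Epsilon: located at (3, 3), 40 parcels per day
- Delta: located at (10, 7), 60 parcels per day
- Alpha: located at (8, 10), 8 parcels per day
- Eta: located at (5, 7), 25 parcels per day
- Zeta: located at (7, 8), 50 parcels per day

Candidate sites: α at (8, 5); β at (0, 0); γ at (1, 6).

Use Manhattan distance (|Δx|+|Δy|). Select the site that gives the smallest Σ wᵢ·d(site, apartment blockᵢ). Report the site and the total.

α, total 981 blocks

Total weighted distance at each candidate:
  α (8, 5): total = 981
  β (0, 0): total = 2578
  γ (1, 6): total = 1493
Minimum is at α with total 981 blocks.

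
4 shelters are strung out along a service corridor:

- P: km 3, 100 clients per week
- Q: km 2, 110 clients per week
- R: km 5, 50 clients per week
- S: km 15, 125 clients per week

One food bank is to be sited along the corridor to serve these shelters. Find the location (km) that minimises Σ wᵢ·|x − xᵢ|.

x = 3

For a sum of weighted absolute distances on a line, the optimum is the weighted median (not the mean). Total weight W = 385; half-weight = 192.5.
Sort by position and accumulate weight:
  km 2 (Q, w=110) → cum 110
  km 3 (P, w=100) → cum 210  ≥ 192.5 → median here
  km 5 (R, w=50) → cum 260
  km 15 (S, w=125) → cum 385
Optimal location: km 3.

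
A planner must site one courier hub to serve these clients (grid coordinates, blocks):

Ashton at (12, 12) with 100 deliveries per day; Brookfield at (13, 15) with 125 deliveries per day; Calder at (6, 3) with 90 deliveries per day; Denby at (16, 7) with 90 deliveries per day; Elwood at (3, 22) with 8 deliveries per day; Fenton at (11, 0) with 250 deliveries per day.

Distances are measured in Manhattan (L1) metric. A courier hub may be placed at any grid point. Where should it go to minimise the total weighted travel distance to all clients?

(11, 3)

Manhattan distance separates: Σwᵢ(|x−xᵢ|+|y−yᵢ|) = Σwᵢ|x−xᵢ| + Σwᵢ|y−yᵢ|, so x and y are optimised independently as 1-D weighted medians.
Total weight W = 663; half = 331.5.
x-coordinate, sorted with cumulative weight:
  x=3 (Elwood, w=8) cum 8
  x=6 (Calder, w=90) cum 98
  x=11 (Fenton, w=250) cum 348  ← median
  x=12 (Ashton, w=100) cum 448
  x=13 (Brookfield, w=125) cum 573
  x=16 (Denby, w=90) cum 663
⇒ x* = 11
y-coordinate, sorted with cumulative weight:
  y=0 (Fenton, w=250) cum 250
  y=3 (Calder, w=90) cum 340  ← median
  y=7 (Denby, w=90) cum 430
  y=12 (Ashton, w=100) cum 530
  y=15 (Brookfield, w=125) cum 655
  y=22 (Elwood, w=8) cum 663
⇒ y* = 3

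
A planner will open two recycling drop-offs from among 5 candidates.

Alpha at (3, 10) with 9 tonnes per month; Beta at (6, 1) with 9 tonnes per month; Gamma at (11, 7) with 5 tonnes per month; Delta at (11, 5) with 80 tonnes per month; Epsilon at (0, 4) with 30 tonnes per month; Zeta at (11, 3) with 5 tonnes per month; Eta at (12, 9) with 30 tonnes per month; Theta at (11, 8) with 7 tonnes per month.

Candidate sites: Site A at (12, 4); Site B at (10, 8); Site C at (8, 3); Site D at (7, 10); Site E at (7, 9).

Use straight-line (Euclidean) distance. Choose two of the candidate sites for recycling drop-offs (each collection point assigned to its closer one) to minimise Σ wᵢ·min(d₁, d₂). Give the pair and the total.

Evaluate every pair (each demand assigned to the nearer of the two):
  {Site A, Site B}: total = 650.4
  {Site A, Site C}: total = 659.6
  {Site A, Site E}: total = 670.4
  {Site B, Site C}: total = 682.0
  {Site A, Site D}: total = 687.8
  {Site B, Site E}: total = 727.4
  {Site B, Site D}: total = 744.8
  {Site C, Site E}: total = 809.1
  {Site C, Site D}: total = 816.0
  {Site D, Site E}: total = 1056.5
Best pair: {Site A, Site B} with total 650.4.

{Site A, Site B}, total 650.4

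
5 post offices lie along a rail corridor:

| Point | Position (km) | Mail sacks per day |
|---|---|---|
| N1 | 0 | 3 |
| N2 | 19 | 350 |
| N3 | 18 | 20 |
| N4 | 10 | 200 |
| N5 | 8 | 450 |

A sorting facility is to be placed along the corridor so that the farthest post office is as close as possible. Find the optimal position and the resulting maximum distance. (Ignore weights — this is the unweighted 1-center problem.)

location 9.5, max distance 9.5

The 1-center on a line is the midpoint of the two extreme points: leftmost at 0, rightmost at 19.
Optimal location = (0 + 19)/2 = 9.5; maximum distance = (19 − 0)/2 = 9.5.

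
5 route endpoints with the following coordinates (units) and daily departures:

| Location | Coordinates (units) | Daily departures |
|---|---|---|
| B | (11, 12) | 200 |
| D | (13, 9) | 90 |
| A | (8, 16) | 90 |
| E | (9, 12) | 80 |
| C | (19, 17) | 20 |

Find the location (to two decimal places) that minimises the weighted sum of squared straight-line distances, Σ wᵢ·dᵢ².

(10.81, 12.40)

The minimiser of Σwᵢ‖p−pᵢ‖² is the weighted centroid p* = (Σwᵢpᵢ)/(Σwᵢ).
Σwᵢ = 480.
Σwᵢxᵢ = 200·11 + 90·13 + 90·8 + 80·9 + 20·19 = 5190.
Σwᵢyᵢ = 200·12 + 90·9 + 90·16 + 80·12 + 20·17 = 5950.
x* = 5190/480 = 10.81, y* = 5950/480 = 12.40.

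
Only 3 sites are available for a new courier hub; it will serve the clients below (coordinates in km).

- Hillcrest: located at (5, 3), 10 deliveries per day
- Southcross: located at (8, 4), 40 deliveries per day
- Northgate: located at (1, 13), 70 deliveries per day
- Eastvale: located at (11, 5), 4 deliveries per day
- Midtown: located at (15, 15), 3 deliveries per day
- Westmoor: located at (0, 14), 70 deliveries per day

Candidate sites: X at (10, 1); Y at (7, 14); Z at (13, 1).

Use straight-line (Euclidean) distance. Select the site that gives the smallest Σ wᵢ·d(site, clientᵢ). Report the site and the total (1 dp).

Y, total 1493.2 km

Total weighted distance at each candidate:
  X (10, 1): total = 2457.2
  Y (7, 14): total = 1493.2
  Z (13, 1): total = 2850.9
Minimum is at Y with total 1493.2 km.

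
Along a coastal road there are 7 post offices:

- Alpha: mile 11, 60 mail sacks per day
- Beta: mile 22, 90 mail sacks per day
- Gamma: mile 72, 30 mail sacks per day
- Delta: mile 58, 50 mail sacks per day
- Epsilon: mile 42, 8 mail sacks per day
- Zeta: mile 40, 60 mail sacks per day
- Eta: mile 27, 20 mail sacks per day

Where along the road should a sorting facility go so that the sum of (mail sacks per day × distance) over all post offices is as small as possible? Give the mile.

x = 27

For a sum of weighted absolute distances on a line, the optimum is the weighted median (not the mean). Total weight W = 318; half-weight = 159.
Sort by position and accumulate weight:
  mile 11 (Alpha, w=60) → cum 60
  mile 22 (Beta, w=90) → cum 150
  mile 27 (Eta, w=20) → cum 170  ≥ 159 → median here
  mile 40 (Zeta, w=60) → cum 230
  mile 42 (Epsilon, w=8) → cum 238
  mile 58 (Delta, w=50) → cum 288
  mile 72 (Gamma, w=30) → cum 318
Optimal location: mile 27.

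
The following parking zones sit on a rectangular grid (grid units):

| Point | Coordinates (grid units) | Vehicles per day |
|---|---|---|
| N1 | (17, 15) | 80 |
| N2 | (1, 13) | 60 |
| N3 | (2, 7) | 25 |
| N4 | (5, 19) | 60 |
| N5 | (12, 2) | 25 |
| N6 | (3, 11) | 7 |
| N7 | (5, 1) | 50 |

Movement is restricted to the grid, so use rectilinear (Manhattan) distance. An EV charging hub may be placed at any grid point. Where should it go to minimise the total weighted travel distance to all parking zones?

(5, 13)

Manhattan distance separates: Σwᵢ(|x−xᵢ|+|y−yᵢ|) = Σwᵢ|x−xᵢ| + Σwᵢ|y−yᵢ|, so x and y are optimised independently as 1-D weighted medians.
Total weight W = 307; half = 153.5.
x-coordinate, sorted with cumulative weight:
  x=1 (N2, w=60) cum 60
  x=2 (N3, w=25) cum 85
  x=3 (N6, w=7) cum 92
  x=5 (N4, w=60) cum 152
  x=5 (N7, w=50) cum 202  ← median
  x=12 (N5, w=25) cum 227
  x=17 (N1, w=80) cum 307
⇒ x* = 5
y-coordinate, sorted with cumulative weight:
  y=1 (N7, w=50) cum 50
  y=2 (N5, w=25) cum 75
  y=7 (N3, w=25) cum 100
  y=11 (N6, w=7) cum 107
  y=13 (N2, w=60) cum 167  ← median
  y=15 (N1, w=80) cum 247
  y=19 (N4, w=60) cum 307
⇒ y* = 13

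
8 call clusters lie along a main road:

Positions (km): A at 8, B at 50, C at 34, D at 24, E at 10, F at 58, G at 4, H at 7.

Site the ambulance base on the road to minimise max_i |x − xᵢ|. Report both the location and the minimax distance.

The 1-center on a line is the midpoint of the two extreme points: leftmost at 4, rightmost at 58.
Optimal location = (4 + 58)/2 = 31; maximum distance = (58 − 4)/2 = 27.

location 31, max distance 27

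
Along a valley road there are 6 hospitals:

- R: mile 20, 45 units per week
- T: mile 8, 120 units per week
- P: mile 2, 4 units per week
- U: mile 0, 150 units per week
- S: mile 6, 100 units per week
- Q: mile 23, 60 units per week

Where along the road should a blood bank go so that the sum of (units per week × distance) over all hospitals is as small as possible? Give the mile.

x = 6

For a sum of weighted absolute distances on a line, the optimum is the weighted median (not the mean). Total weight W = 479; half-weight = 239.5.
Sort by position and accumulate weight:
  mile 0 (U, w=150) → cum 150
  mile 2 (P, w=4) → cum 154
  mile 6 (S, w=100) → cum 254  ≥ 239.5 → median here
  mile 8 (T, w=120) → cum 374
  mile 20 (R, w=45) → cum 419
  mile 23 (Q, w=60) → cum 479
Optimal location: mile 6.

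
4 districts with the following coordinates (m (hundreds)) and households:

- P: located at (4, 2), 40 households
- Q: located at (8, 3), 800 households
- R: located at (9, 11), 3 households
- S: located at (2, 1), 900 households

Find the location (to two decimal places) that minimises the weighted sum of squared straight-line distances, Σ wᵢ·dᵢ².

The minimiser of Σwᵢ‖p−pᵢ‖² is the weighted centroid p* = (Σwᵢpᵢ)/(Σwᵢ).
Σwᵢ = 1743.
Σwᵢxᵢ = 40·4 + 800·8 + 3·9 + 900·2 = 8387.
Σwᵢyᵢ = 40·2 + 800·3 + 3·11 + 900·1 = 3413.
x* = 8387/1743 = 4.81, y* = 3413/1743 = 1.96.

(4.81, 1.96)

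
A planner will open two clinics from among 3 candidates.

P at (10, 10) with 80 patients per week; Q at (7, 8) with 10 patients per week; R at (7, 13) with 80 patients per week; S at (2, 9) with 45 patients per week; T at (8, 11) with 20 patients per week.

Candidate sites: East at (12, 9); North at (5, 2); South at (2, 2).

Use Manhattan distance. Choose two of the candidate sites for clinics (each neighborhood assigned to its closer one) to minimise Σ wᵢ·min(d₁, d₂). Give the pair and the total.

{East, South}, total 1455

Evaluate every pair (each demand assigned to the nearer of the two):
  {East, South}: total = 1455
  {East, North}: total = 1590
  {North, South}: total = 2715
Best pair: {East, South} with total 1455.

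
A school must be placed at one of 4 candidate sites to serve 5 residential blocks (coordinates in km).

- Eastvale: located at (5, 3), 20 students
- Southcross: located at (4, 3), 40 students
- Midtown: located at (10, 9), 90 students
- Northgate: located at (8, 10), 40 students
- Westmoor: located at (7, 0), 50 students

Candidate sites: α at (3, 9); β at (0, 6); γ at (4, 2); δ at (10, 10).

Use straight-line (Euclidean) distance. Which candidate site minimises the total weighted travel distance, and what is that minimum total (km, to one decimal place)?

Total weighted distance at each candidate:
  α (3, 9): total = 1696.2
  β (0, 6): total = 2075.0
  γ (4, 2): total = 1436.1
  δ (10, 10): total = 1232.8
Minimum is at δ with total 1232.8 km.

δ, total 1232.8 km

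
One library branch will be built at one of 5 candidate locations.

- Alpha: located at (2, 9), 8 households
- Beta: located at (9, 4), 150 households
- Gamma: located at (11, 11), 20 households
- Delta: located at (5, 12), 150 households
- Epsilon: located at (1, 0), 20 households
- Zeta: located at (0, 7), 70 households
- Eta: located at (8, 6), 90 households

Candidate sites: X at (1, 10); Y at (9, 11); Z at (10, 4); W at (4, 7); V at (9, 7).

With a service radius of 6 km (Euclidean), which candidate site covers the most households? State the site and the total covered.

W, covering 468

Coverage radius r = 6 km; a point is covered iff (Δx)²+(Δy)² ≤ 6² = 36.
  X (1, 10): covers {Alpha, Delta, Zeta} → 228
  Y (9, 11): covers {Gamma, Delta, Eta} → 260
  Z (10, 4): covers {Beta, Eta} → 240
  W (4, 7): covers {Alpha, Beta, Delta, Zeta, Eta} → 468
  V (9, 7): covers {Beta, Gamma, Eta} → 260
Maximum coverage at W: 468 households.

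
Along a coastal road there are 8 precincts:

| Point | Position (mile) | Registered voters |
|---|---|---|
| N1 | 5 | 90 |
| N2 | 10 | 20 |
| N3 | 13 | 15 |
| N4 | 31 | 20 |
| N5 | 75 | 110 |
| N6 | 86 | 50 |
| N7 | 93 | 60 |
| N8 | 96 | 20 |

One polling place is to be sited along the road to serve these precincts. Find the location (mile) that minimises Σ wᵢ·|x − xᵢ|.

For a sum of weighted absolute distances on a line, the optimum is the weighted median (not the mean). Total weight W = 385; half-weight = 192.5.
Sort by position and accumulate weight:
  mile 5 (N1, w=90) → cum 90
  mile 10 (N2, w=20) → cum 110
  mile 13 (N3, w=15) → cum 125
  mile 31 (N4, w=20) → cum 145
  mile 75 (N5, w=110) → cum 255  ≥ 192.5 → median here
  mile 86 (N6, w=50) → cum 305
  mile 93 (N7, w=60) → cum 365
  mile 96 (N8, w=20) → cum 385
Optimal location: mile 75.

x = 75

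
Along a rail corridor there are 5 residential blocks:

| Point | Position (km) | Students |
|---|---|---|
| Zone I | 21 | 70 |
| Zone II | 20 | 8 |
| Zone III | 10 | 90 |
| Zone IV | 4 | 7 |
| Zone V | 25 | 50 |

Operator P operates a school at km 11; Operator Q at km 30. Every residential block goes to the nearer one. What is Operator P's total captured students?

The indifferent point is the midpoint (11+30)/2 = 20.5; residential blocks left of it (closer to Operator P at 11) go to Operator P, those right go to Operator Q.
  Zone IV at 4 (w=7) → Operator P
  Zone III at 10 (w=90) → Operator P
  Zone II at 20 (w=8) → Operator P
  Zone I at 21 (w=70) → Operator Q
  Zone V at 25 (w=50) → Operator Q
Operator P captures 105; Operator Q captures 120.

105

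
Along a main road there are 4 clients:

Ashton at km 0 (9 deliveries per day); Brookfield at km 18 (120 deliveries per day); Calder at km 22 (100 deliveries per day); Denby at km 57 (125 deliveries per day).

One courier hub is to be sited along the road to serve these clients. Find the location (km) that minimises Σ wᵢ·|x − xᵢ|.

For a sum of weighted absolute distances on a line, the optimum is the weighted median (not the mean). Total weight W = 354; half-weight = 177.
Sort by position and accumulate weight:
  km 0 (Ashton, w=9) → cum 9
  km 18 (Brookfield, w=120) → cum 129
  km 22 (Calder, w=100) → cum 229  ≥ 177 → median here
  km 57 (Denby, w=125) → cum 354
Optimal location: km 22.

x = 22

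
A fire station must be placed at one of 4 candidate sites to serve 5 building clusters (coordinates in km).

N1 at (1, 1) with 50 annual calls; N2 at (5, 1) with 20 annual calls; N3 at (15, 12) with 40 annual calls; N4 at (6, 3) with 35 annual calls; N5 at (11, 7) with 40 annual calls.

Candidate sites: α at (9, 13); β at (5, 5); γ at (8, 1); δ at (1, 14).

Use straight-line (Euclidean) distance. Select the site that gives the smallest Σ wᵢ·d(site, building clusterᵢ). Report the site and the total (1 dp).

Total weighted distance at each candidate:
  α (9, 13): total = 1835.8
  β (5, 5): total = 1182.3
  γ (8, 1): total = 1298.9
  δ (1, 14): total = 2398.9
Minimum is at β with total 1182.3 km.

β, total 1182.3 km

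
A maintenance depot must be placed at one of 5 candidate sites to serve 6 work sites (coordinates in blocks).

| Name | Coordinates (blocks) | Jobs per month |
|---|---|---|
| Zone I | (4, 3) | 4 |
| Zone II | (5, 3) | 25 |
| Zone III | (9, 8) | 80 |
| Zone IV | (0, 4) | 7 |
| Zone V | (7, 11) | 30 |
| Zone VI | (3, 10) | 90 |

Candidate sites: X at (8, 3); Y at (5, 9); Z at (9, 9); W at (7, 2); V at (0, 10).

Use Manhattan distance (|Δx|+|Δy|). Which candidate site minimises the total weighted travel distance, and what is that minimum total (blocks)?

Total weighted distance at each candidate:
  X (8, 3): total = 1984
  Y (5, 9): total = 1038
  Z (9, 9): total = 1222
  W (7, 2): total = 2144
  V (0, 10): total = 1776
Minimum is at Y with total 1038 blocks.

Y, total 1038 blocks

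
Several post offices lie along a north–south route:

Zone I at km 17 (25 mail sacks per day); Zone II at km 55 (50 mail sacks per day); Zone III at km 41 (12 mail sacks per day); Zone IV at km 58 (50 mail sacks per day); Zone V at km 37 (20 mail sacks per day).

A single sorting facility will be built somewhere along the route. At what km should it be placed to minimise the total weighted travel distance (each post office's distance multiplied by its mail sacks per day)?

For a sum of weighted absolute distances on a line, the optimum is the weighted median (not the mean). Total weight W = 157; half-weight = 78.5.
Sort by position and accumulate weight:
  km 17 (Zone I, w=25) → cum 25
  km 37 (Zone V, w=20) → cum 45
  km 41 (Zone III, w=12) → cum 57
  km 55 (Zone II, w=50) → cum 107  ≥ 78.5 → median here
  km 58 (Zone IV, w=50) → cum 157
Optimal location: km 55.

x = 55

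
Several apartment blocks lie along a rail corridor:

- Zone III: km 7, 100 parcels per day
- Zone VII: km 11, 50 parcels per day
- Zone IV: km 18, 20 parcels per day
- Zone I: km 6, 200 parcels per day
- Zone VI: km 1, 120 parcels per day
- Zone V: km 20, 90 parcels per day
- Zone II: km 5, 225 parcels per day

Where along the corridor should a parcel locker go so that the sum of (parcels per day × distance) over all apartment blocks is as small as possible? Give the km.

For a sum of weighted absolute distances on a line, the optimum is the weighted median (not the mean). Total weight W = 805; half-weight = 402.5.
Sort by position and accumulate weight:
  km 1 (Zone VI, w=120) → cum 120
  km 5 (Zone II, w=225) → cum 345
  km 6 (Zone I, w=200) → cum 545  ≥ 402.5 → median here
  km 7 (Zone III, w=100) → cum 645
  km 11 (Zone VII, w=50) → cum 695
  km 18 (Zone IV, w=20) → cum 715
  km 20 (Zone V, w=90) → cum 805
Optimal location: km 6.

x = 6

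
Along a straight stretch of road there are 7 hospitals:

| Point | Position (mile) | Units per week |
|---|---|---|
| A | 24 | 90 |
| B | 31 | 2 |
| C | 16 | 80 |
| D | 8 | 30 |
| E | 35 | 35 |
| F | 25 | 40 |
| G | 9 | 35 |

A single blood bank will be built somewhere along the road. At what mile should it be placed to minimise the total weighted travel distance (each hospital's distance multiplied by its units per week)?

x = 24

For a sum of weighted absolute distances on a line, the optimum is the weighted median (not the mean). Total weight W = 312; half-weight = 156.
Sort by position and accumulate weight:
  mile 8 (D, w=30) → cum 30
  mile 9 (G, w=35) → cum 65
  mile 16 (C, w=80) → cum 145
  mile 24 (A, w=90) → cum 235  ≥ 156 → median here
  mile 25 (F, w=40) → cum 275
  mile 31 (B, w=2) → cum 277
  mile 35 (E, w=35) → cum 312
Optimal location: mile 24.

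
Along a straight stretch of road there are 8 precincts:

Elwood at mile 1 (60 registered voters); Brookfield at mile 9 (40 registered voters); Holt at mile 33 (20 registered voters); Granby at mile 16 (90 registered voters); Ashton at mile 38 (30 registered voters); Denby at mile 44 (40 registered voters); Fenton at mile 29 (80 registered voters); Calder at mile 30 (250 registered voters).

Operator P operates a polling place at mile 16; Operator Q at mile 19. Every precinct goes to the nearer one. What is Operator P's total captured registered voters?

190

The indifferent point is the midpoint (16+19)/2 = 17.5; precincts left of it (closer to Operator P at 16) go to Operator P, those right go to Operator Q.
  Elwood at 1 (w=60) → Operator P
  Brookfield at 9 (w=40) → Operator P
  Granby at 16 (w=90) → Operator P
  Fenton at 29 (w=80) → Operator Q
  Calder at 30 (w=250) → Operator Q
  Holt at 33 (w=20) → Operator Q
  Ashton at 38 (w=30) → Operator Q
  Denby at 44 (w=40) → Operator Q
Operator P captures 190; Operator Q captures 420.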